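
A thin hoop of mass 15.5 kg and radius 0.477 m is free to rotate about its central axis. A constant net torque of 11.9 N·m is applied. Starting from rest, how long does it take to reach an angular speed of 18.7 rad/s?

t ≈ 5.54 s

I = MR² = (15.5)(0.477)² = 3.527 kg·m².
α = τ/I = 11.9/3.527 = 3.374 rad/s².
ω = αt ⇒ t = ω/α = 18.7/3.374 = 5.542 s.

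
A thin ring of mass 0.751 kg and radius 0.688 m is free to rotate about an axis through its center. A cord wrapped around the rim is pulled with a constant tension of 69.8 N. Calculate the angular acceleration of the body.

α ≈ 135 rad/s²

I = MR² = (0.751)(0.688)² = 0.3555 kg·m².
τ = F R = (69.8)(0.688) = 48.02 N·m.
Newton's second law for rotation, τ = Iα, gives α = τ/I = 48.02/0.3555 = 135.1 rad/s².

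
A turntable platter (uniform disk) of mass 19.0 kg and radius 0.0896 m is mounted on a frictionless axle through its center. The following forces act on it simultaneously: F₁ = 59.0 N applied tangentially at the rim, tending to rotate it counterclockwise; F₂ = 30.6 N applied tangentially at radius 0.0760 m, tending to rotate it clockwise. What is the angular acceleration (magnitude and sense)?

α ≈ 38.8 rad/s², counterclockwise

I = ½MR² = (1/2)(19.0)(0.0896)² = 0.07627 kg·m².
Taking counterclockwise as positive: τ₁ = +(59.0)(0.0896) = +5.286 N·m; τ₂ = −(30.6)(0.0760) = −2.326 N·m.
Net torque τ = 2.961 N·m.
α = τ/I = 2.961/0.07627 = 38.82 rad/s².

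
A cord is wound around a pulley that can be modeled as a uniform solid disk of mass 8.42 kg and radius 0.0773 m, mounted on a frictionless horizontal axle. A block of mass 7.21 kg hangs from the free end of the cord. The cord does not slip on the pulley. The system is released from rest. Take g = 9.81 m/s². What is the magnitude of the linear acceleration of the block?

I = ½MR² = (1/2)(8.42)(0.0773)² = 0.02516 kg·m².
Block: mg − T = ma. Pulley: TR = Iα. No-slip: a = αR, so T = (I/R²)a = 4.210·a.
Then mg = (m + 4.210)a, so a = (7.21)(9.81)/(7.21 + 4.210) = 6.194 m/s².

a ≈ 6.19 m/s²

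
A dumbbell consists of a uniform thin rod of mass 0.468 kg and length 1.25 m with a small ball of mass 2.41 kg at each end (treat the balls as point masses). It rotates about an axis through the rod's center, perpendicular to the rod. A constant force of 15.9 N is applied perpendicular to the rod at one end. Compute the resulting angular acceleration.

α ≈ 5.11 rad/s²

I_rod = (1/12)ML² = (1/12)(0.468)(1.25)² = 0.06094 kg·m².
I_balls = 2·m·(L/2)² = 2(2.41)(0.6250)² = 1.883 kg·m².
Total I = 1.944 kg·m².
τ = F·(L/2) = (15.9)(0.625) = 9.938 N·m.
α = τ/I = 9.938/1.944 = 5.113 rad/s².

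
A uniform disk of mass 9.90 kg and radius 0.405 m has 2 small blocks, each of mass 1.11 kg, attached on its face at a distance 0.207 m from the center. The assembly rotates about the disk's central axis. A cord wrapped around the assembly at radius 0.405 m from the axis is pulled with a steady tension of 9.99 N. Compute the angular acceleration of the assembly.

I_disk = ½MR² = ½(9.90)(0.405)² = 0.8119 kg·m².
I_blocks = 2·m·r² = 2(1.11)(0.207)² = 0.09512 kg·m².
Total I = 0.9070 kg·m².
τ = F r = (9.99)(0.405) = 4.046 N·m.
α = τ/I = 4.046/0.9070 = 4.461 rad/s².

α ≈ 4.46 rad/s²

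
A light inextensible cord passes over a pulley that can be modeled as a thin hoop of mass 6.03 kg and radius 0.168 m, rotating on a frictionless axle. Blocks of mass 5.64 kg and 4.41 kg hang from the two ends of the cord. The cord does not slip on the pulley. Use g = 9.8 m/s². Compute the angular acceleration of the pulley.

α ≈ 4.46 rad/s²

I = MR² = (6.03)(0.168)² = 0.1702 kg·m².
Heavier block: m₁g − T₁ = m₁a. Lighter block: T₂ − m₂g = m₂a.
Pulley: (T₁ − T₂)R = Iα = I(a/R), so T₁ − T₂ = (I/R²)a = 1·M_p a = 6.030·a.
Adding the three: (m₁ − m₂)g = (m₁ + m₂ + 6.030)a, so a = (5.64 − 4.41)(9.8)/(5.64 + 4.41 + 6.030) = 0.7496 m/s².
α = a/R = 0.7496/0.168 = 4.462 rad/s².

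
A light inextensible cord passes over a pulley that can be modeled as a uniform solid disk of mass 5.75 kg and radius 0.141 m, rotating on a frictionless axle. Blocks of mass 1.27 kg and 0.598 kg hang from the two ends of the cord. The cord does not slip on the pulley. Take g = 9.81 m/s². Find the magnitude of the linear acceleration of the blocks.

a ≈ 1.39 m/s²

I = ½MR² = (1/2)(5.75)(0.141)² = 0.05716 kg·m².
Heavier block: m₁g − T₁ = m₁a. Lighter block: T₂ − m₂g = m₂a.
Pulley: (T₁ − T₂)R = Iα = I(a/R), so T₁ − T₂ = (I/R²)a = (1/2)M_p a = 2.875·a.
Adding the three: (m₁ − m₂)g = (m₁ + m₂ + 2.875)a, so a = (1.27 − 0.598)(9.81)/(1.27 + 0.598 + 2.875) = 1.390 m/s².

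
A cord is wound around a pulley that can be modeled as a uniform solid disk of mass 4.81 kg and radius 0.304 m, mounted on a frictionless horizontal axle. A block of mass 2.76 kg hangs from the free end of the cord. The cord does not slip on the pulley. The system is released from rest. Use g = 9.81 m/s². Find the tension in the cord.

I = ½MR² = (1/2)(4.81)(0.304)² = 0.2223 kg·m².
Block: mg − T = ma. Pulley: TR = Iα. No-slip: a = αR, so T = (I/R²)a = 2.405·a.
Then mg = (m + 2.405)a, so a = (2.76)(9.81)/(2.76 + 2.405) = 5.242 m/s².
T = 2.405·a = 12.61 N.

T ≈ 12.6 N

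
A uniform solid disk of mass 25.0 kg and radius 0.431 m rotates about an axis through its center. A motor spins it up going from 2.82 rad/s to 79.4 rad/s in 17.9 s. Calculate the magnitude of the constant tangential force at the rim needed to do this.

F ≈ 23.0 N

I = ½MR² = (1/2)(25.0)(0.431)² = 2.322 kg·m².
α = Δω/Δt = (79.4 − 2.82)/17.9 = 4.278 rad/s².
The required torque is τ = Iα = (2.322)(4.278) = 9.934 N·m.
A tangential force at the rim gives τ = FR, so F = τ/R = 9.934/0.431 = 23.05 N.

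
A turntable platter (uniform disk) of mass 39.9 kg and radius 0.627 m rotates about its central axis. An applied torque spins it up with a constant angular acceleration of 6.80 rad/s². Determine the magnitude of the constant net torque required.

τ ≈ 53.3 N·m

I = ½MR² = (1/2)(39.9)(0.627)² = 7.843 kg·m².
τ = Iα = (7.843)(6.800) = 53.33 N·m.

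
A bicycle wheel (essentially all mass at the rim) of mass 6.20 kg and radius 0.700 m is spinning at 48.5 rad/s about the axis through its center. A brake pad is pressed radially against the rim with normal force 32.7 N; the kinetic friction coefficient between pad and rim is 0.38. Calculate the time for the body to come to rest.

t ≈ 16.9 s

I = MR² = (6.20)(0.700)² = 3.038 kg·m².
Friction force f = μN = (0.38)(32.7) = 12.43 N at the rim; torque magnitude τ = fR = 8.698 N·m, opposing ω.
|α| = τ/I = 8.698/3.038 = 2.863 rad/s² (deceleration).
0 = ω₀ − |α|t ⇒ t = ω₀/|α| = 48.5/2.863 = 16.94 s.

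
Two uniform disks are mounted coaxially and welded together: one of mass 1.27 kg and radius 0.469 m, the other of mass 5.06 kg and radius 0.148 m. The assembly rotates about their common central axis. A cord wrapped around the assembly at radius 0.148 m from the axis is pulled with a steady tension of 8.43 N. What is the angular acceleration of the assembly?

I = ½M₁R₁² + ½M₂R₂² = ½(1.27)(0.469)² + ½(5.06)(0.148)² = 0.1951 kg·m².
τ = F r = (8.43)(0.148) = 1.248 N·m.
α = τ/I = 1.248/0.1951 = 6.395 rad/s².

α ≈ 6.40 rad/s²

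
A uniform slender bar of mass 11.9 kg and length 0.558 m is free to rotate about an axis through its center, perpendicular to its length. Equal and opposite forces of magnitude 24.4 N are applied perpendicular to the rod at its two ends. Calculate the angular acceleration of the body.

I = (1/12)ML² = (1/12)(11.9)(0.558)² = 0.3088 kg·m².
The couple gives τ = F·(L/2) + F·(L/2) = F L = (24.4)(0.558) = 13.62 N·m.
From τ = Iα: α = 13.62/0.3088 = 44.10 rad/s².

α ≈ 44.1 rad/s²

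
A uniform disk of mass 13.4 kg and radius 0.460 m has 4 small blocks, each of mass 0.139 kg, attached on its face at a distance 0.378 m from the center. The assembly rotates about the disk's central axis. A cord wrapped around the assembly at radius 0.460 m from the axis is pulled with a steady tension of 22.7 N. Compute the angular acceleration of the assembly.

α ≈ 6.97 rad/s²

I_disk = ½MR² = ½(13.4)(0.460)² = 1.418 kg·m².
I_blocks = 4·m·r² = 4(0.139)(0.378)² = 0.07944 kg·m².
Total I = 1.497 kg·m².
τ = F r = (22.7)(0.460) = 10.44 N·m.
α = τ/I = 10.44/1.497 = 6.975 rad/s².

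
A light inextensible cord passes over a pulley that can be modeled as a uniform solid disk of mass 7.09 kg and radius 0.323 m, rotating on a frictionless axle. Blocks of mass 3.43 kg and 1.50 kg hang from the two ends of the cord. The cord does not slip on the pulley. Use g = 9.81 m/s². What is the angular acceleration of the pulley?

I = ½MR² = (1/2)(7.09)(0.323)² = 0.3698 kg·m².
Heavier block: m₁g − T₁ = m₁a. Lighter block: T₂ − m₂g = m₂a.
Pulley: (T₁ − T₂)R = Iα = I(a/R), so T₁ − T₂ = (I/R²)a = (1/2)M_p a = 3.545·a.
Adding the three: (m₁ − m₂)g = (m₁ + m₂ + 3.545)a, so a = (3.43 − 1.50)(9.81)/(3.43 + 1.50 + 3.545) = 2.234 m/s².
α = a/R = 2.234/0.323 = 6.916 rad/s².

α ≈ 6.92 rad/s²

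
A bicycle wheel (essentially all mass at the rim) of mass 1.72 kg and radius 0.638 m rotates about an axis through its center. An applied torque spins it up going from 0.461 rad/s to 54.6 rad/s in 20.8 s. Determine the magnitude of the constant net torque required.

τ ≈ 1.82 N·m

I = MR² = (1.72)(0.638)² = 0.7001 kg·m².
α = Δω/Δt = (54.6 − 0.461)/20.8 = 2.603 rad/s².
τ = Iα = (0.7001)(2.603) = 1.822 N·m.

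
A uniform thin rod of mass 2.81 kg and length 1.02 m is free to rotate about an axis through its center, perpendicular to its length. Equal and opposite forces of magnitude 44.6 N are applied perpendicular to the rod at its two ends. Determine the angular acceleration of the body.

I = (1/12)ML² = (1/12)(2.81)(1.02)² = 0.2436 kg·m².
The couple gives τ = F·(L/2) + F·(L/2) = F L = (44.6)(1.02) = 45.49 N·m.
Newton's second law for rotation, τ = Iα, gives α = τ/I = 45.49/0.2436 = 186.7 rad/s².

α ≈ 187 rad/s²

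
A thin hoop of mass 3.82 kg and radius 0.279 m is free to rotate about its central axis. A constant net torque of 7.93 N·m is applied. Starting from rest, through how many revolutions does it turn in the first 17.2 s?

I = MR² = (3.82)(0.279)² = 0.2974 kg·m².
α = τ/I = 7.93/0.2974 = 26.67 rad/s².
θ = ½αt² = ½(26.67)(17.2)² = 3945 rad.
Revolutions = θ/(2π) = 627.8.

≈ 628 revolutions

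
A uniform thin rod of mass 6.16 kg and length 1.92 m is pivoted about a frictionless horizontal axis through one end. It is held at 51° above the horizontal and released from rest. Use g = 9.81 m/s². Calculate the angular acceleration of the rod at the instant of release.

α ≈ 4.82 rad/s²

About the pivot, I = (1/3)ML² = (1/3)(6.16)(1.92)² = 7.569 kg·m².
The weight acts at the center, a distance L/2 = 0.9600 m from the pivot; τ = Mg(L/2) cos 51° = 36.51 N·m.
α = τ/I = 36.51/7.569 = 4.823 rad/s².
(Equivalently α = (3g/(2L)) cos 51° = 4.823 rad/s².)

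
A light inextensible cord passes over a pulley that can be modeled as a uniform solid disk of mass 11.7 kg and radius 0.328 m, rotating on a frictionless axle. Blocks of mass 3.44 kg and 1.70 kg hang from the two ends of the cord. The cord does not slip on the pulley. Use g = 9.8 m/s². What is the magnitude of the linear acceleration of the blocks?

I = ½MR² = (1/2)(11.7)(0.328)² = 0.6294 kg·m².
Heavier block: m₁g − T₁ = m₁a. Lighter block: T₂ − m₂g = m₂a.
Pulley: (T₁ − T₂)R = Iα = I(a/R), so T₁ − T₂ = (I/R²)a = (1/2)M_p a = 5.850·a.
Adding the three: (m₁ − m₂)g = (m₁ + m₂ + 5.850)a, so a = (3.44 − 1.70)(9.8)/(3.44 + 1.70 + 5.850) = 1.552 m/s².

a ≈ 1.55 m/s²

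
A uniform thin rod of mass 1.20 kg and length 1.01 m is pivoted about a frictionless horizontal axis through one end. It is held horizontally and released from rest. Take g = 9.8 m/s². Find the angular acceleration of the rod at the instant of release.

α ≈ 14.6 rad/s²

About the pivot, I = (1/3)ML² = (1/3)(1.20)(1.01)² = 0.4080 kg·m².
The weight acts at the center, a distance L/2 = 0.5050 m from the pivot; τ = Mg(L/2) = 5.939 N·m.
α = τ/I = 5.939/0.4080 = 14.55 rad/s².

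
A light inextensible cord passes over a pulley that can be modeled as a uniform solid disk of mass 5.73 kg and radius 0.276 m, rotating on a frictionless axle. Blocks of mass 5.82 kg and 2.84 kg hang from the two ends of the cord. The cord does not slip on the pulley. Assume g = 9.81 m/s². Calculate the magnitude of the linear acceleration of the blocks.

I = ½MR² = (1/2)(5.73)(0.276)² = 0.2182 kg·m².
Heavier block: m₁g − T₁ = m₁a. Lighter block: T₂ − m₂g = m₂a.
Pulley: (T₁ − T₂)R = Iα = I(a/R), so T₁ − T₂ = (I/R²)a = (1/2)M_p a = 2.865·a.
Adding the three: (m₁ − m₂)g = (m₁ + m₂ + 2.865)a, so a = (5.82 − 2.84)(9.81)/(5.82 + 2.84 + 2.865) = 2.537 m/s².

a ≈ 2.54 m/s²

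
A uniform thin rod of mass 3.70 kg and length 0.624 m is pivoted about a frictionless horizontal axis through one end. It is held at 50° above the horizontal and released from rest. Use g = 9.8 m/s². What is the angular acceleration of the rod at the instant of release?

α ≈ 15.1 rad/s²

About the pivot, I = (1/3)ML² = (1/3)(3.70)(0.624)² = 0.4802 kg·m².
The weight acts at the center, a distance L/2 = 0.3120 m from the pivot; τ = Mg(L/2) cos 50° = 7.272 N·m.
α = τ/I = 7.272/0.4802 = 15.14 rad/s².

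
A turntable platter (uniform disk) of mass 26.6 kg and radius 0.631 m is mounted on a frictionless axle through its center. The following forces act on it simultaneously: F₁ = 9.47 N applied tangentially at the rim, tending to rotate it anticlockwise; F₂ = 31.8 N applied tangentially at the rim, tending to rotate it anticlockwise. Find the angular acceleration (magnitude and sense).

α ≈ 4.92 rad/s², anticlockwise

I = ½MR² = (1/2)(26.6)(0.631)² = 5.296 kg·m².
Taking anticlockwise as positive: τ₁ = +(9.47)(0.631) = +5.976 N·m; τ₂ = +(31.8)(0.631) = +20.07 N·m.
Net torque τ = 26.04 N·m.
α = τ/I = 26.04/5.296 = 4.918 rad/s².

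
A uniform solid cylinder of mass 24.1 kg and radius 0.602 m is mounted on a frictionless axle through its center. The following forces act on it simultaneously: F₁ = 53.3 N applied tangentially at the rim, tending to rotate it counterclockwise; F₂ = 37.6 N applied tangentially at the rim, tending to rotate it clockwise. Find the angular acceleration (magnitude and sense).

α ≈ 2.16 rad/s², counterclockwise

I = ½MR² = (1/2)(24.1)(0.602)² = 4.367 kg·m².
Taking counterclockwise as positive: τ₁ = +(53.3)(0.602) = +32.09 N·m; τ₂ = −(37.6)(0.602) = −22.64 N·m.
Net torque τ = 9.451 N·m.
α = τ/I = 9.451/4.367 = 2.164 rad/s².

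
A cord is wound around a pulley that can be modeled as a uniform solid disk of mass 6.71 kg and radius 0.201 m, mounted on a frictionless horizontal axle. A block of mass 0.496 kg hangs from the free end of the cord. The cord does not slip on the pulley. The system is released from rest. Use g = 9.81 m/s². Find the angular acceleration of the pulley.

I = ½MR² = (1/2)(6.71)(0.201)² = 0.1355 kg·m².
Block: mg − T = ma. Pulley: TR = Iα. No-slip: a = αR, so T = (I/R²)a = 3.355·a.
Then mg = (m + 3.355)a, so a = (0.496)(9.81)/(0.496 + 3.355) = 1.264 m/s².
α = a/R = 1.264/0.201 = 6.286 rad/s².

α ≈ 6.29 rad/s²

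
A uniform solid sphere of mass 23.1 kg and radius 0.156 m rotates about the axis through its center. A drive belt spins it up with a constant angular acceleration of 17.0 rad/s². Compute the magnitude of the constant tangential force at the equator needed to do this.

I = (2/5)MR² = (2/5)(23.1)(0.156)² = 0.2249 kg·m².
The required torque is τ = Iα = (0.2249)(17.00) = 3.823 N·m.
A tangential force at the equator gives τ = FR, so F = τ/R = 3.823/0.156 = 24.50 N.

F ≈ 24.5 N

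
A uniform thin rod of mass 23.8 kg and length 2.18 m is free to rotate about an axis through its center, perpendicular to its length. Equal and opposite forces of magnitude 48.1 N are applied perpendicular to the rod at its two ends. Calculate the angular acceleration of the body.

I = (1/12)ML² = (1/12)(23.8)(2.18)² = 9.426 kg·m².
The couple gives τ = F·(L/2) + F·(L/2) = F L = (48.1)(2.18) = 104.9 N·m.
Newton's second law for rotation, τ = Iα, gives α = τ/I = 104.9/9.426 = 11.12 rad/s².

α ≈ 11.1 rad/s²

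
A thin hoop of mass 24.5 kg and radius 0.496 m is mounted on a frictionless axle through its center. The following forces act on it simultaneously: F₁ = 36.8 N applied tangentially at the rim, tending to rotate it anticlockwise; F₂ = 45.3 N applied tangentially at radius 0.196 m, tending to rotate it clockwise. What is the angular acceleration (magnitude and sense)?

α ≈ 1.56 rad/s², anticlockwise

I = MR² = (24.5)(0.496)² = 6.027 kg·m².
Taking anticlockwise as positive: τ₁ = +(36.8)(0.496) = +18.25 N·m; τ₂ = −(45.3)(0.196) = −8.879 N·m.
Net torque τ = 9.374 N·m.
α = τ/I = 9.374/6.027 = 1.555 rad/s².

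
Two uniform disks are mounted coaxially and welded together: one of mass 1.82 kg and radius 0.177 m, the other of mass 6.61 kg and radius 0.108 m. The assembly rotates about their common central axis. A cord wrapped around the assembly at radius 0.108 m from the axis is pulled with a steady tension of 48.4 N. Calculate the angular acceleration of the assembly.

I = ½M₁R₁² + ½M₂R₂² = ½(1.82)(0.177)² + ½(6.61)(0.108)² = 0.06706 kg·m².
τ = F r = (48.4)(0.108) = 5.227 N·m.
α = τ/I = 5.227/0.06706 = 77.95 rad/s².

α ≈ 77.9 rad/s²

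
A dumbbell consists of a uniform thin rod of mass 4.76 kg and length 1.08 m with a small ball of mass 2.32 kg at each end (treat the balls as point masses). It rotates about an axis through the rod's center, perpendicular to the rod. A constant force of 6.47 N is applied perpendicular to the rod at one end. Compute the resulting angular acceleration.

I_rod = (1/12)ML² = (1/12)(4.76)(1.08)² = 0.4627 kg·m².
I_balls = 2·m·(L/2)² = 2(2.32)(0.5400)² = 1.353 kg·m².
Total I = 1.816 kg·m².
τ = F·(L/2) = (6.47)(0.540) = 3.494 N·m.
α = τ/I = 3.494/1.816 = 1.924 rad/s².

α ≈ 1.92 rad/s²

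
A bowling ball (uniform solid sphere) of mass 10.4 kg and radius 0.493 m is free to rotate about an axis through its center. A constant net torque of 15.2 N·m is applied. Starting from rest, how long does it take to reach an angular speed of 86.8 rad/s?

t ≈ 5.77 s

I = (2/5)MR² = (2/5)(10.4)(0.493)² = 1.011 kg·m².
α = τ/I = 15.2/1.011 = 15.03 rad/s².
ω = αt ⇒ t = ω/α = 86.8/15.03 = 5.774 s.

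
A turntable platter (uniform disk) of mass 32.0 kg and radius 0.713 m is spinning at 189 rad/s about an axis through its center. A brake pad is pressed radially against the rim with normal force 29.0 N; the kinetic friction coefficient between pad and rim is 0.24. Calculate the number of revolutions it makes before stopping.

I = ½MR² = (1/2)(32.0)(0.713)² = 8.134 kg·m².
Friction force f = μN = (0.24)(29.0) = 6.960 N at the rim; torque magnitude τ = fR = 4.962 N·m, opposing ω.
|α| = τ/I = 4.962/8.134 = 0.6101 rad/s² (deceleration).
ω² = ω₀² − 2|α|θ with ω = 0 ⇒ θ = ω₀²/(2|α|) = 29270 rad = 4659 rev.

≈ 4660 revolutions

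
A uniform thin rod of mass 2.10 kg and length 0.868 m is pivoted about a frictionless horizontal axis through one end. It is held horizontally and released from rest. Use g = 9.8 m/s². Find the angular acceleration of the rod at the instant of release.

About the pivot, I = (1/3)ML² = (1/3)(2.10)(0.868)² = 0.5274 kg·m².
The weight acts at the center, a distance L/2 = 0.4340 m from the pivot; τ = Mg(L/2) = 8.932 N·m.
α = τ/I = 8.932/0.5274 = 16.94 rad/s².
(Equivalently α = (3g/(2L)) = 16.94 rad/s².)

α ≈ 16.9 rad/s²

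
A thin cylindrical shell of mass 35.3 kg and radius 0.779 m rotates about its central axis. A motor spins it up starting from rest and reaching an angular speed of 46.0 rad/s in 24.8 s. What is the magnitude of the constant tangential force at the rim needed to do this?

I = MR² = (35.3)(0.779)² = 21.42 kg·m².
α = Δω/Δt = (46.0 − 0)/24.8 = 1.855 rad/s².
The required torque is τ = Iα = (21.42)(1.855) = 39.73 N·m.
A tangential force at the rim gives τ = FR, so F = τ/R = 39.73/0.779 = 51.01 N.

F ≈ 51.0 N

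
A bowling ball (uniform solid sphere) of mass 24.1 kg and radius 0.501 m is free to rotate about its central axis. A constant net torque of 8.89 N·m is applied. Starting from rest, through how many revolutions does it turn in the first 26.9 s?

I = (2/5)MR² = (2/5)(24.1)(0.501)² = 2.420 kg·m².
α = τ/I = 8.89/2.420 = 3.674 rad/s².
θ = ½αt² = ½(3.674)(26.9)² = 1329 rad.
Revolutions = θ/(2π) = 211.6.

≈ 212 revolutions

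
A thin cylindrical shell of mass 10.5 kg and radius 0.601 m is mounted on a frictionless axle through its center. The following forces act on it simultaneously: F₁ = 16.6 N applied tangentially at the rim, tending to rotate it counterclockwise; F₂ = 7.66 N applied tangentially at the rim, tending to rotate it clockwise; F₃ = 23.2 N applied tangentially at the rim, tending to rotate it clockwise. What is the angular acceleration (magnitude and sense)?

I = MR² = (10.5)(0.601)² = 3.793 kg·m².
Taking counterclockwise as positive: τ₁ = +(16.6)(0.601) = +9.977 N·m; τ₂ = −(7.66)(0.601) = −4.604 N·m; τ₃ = −(23.2)(0.601) = −13.94 N·m.
Net torque τ = -8.570 N·m.
α = τ/I = -8.570/3.793 = -2.260 rad/s².

α ≈ 2.26 rad/s², clockwise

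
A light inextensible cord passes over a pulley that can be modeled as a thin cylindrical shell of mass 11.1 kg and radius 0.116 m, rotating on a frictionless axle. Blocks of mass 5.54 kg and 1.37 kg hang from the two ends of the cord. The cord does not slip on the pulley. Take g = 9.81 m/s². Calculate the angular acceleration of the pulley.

I = MR² = (11.1)(0.116)² = 0.1494 kg·m².
Heavier block: m₁g − T₁ = m₁a. Lighter block: T₂ − m₂g = m₂a.
Pulley: (T₁ − T₂)R = Iα = I(a/R), so T₁ − T₂ = (I/R²)a = 1·M_p a = 11.10·a.
Adding the three: (m₁ − m₂)g = (m₁ + m₂ + 11.10)a, so a = (5.54 − 1.37)(9.81)/(5.54 + 1.37 + 11.10) = 2.271 m/s².
α = a/R = 2.271/0.116 = 19.58 rad/s².

α ≈ 19.6 rad/s²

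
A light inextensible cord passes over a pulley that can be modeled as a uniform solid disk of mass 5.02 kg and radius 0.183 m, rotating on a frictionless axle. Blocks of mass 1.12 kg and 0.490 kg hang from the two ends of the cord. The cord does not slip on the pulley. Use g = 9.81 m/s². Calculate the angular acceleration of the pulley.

α ≈ 8.20 rad/s²

I = ½MR² = (1/2)(5.02)(0.183)² = 0.08406 kg·m².
Heavier block: m₁g − T₁ = m₁a. Lighter block: T₂ − m₂g = m₂a.
Pulley: (T₁ − T₂)R = Iα = I(a/R), so T₁ − T₂ = (I/R²)a = (1/2)M_p a = 2.510·a.
Adding the three: (m₁ − m₂)g = (m₁ + m₂ + 2.510)a, so a = (1.12 − 0.490)(9.81)/(1.12 + 0.490 + 2.510) = 1.500 m/s².
α = a/R = 1.500/0.183 = 8.197 rad/s².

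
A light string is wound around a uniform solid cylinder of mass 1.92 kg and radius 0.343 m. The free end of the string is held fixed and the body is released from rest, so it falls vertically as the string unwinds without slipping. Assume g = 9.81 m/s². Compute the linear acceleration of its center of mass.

a ≈ 6.54 m/s²

Translation: Mg − T = Ma. Rotation about the center: TR = Iα with I = ½MR².
With a = αR: T = (I/R²)a = (1/2)M a, so Mg = (1 + 0.5000)Ma.
a = g/(1 + 0.5000) = 9.81/1.500 = 6.540 m/s².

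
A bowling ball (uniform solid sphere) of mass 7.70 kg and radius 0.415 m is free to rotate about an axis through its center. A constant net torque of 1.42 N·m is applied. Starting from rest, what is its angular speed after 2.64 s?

ω ≈ 7.07 rad/s

I = (2/5)MR² = (2/5)(7.70)(0.415)² = 0.5305 kg·m².
α = τ/I = 1.42/0.5305 = 2.677 rad/s².
ω = ω₀ + αt = 0 + (2.677)(2.64) = 7.067 rad/s.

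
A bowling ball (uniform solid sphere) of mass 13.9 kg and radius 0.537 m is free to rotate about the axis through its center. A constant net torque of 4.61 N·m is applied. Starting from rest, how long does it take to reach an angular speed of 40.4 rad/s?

I = (2/5)MR² = (2/5)(13.9)(0.537)² = 1.603 kg·m².
α = τ/I = 4.61/1.603 = 2.875 rad/s².
ω = αt ⇒ t = ω/α = 40.4/2.875 = 14.05 s.

t ≈ 14.1 s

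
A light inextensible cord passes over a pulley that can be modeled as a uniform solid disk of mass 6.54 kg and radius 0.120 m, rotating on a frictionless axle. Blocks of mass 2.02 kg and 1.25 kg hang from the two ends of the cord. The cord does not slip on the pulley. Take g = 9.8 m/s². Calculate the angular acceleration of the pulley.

I = ½MR² = (1/2)(6.54)(0.120)² = 0.04709 kg·m².
Heavier block: m₁g − T₁ = m₁a. Lighter block: T₂ − m₂g = m₂a.
Pulley: (T₁ − T₂)R = Iα = I(a/R), so T₁ − T₂ = (I/R²)a = (1/2)M_p a = 3.270·a.
Adding the three: (m₁ − m₂)g = (m₁ + m₂ + 3.270)a, so a = (2.02 − 1.25)(9.8)/(2.02 + 1.25 + 3.270) = 1.154 m/s².
α = a/R = 1.154/0.120 = 9.615 rad/s².

α ≈ 9.62 rad/s²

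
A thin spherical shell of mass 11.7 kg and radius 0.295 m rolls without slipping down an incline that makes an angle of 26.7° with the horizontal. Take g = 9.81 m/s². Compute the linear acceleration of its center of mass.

a ≈ 2.64 m/s²

Translation along the incline: Mg sinθ − f = Ma.
Rotation about the center: fR = Iα with I = (2/3)MR². No-slip gives a = αR, so f = (I/R²)a = (2/3)M a.
Substituting: Mg sinθ = (1 + 0.6667)Ma, so a = g sinθ/(1 + 0.6667) = (9.81) sin 26.7° / 1.667 = 2.645 m/s².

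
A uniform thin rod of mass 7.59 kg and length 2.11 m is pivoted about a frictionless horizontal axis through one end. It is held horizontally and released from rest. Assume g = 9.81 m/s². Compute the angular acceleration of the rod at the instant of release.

About the pivot, I = (1/3)ML² = (1/3)(7.59)(2.11)² = 11.26 kg·m².
The weight acts at the center, a distance L/2 = 1.055 m from the pivot; τ = Mg(L/2) = 78.55 N·m.
α = τ/I = 78.55/11.26 = 6.974 rad/s².

α ≈ 6.97 rad/s²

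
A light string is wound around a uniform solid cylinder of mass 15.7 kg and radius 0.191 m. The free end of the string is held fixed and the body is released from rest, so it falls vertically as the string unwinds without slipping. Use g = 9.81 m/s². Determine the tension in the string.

Translation: Mg − T = Ma. Rotation about the center: TR = Iα with I = ½MR².
With a = αR: T = (I/R²)a = (1/2)M a, so Mg = (1 + 0.5000)Ma.
a = g/(1 + 0.5000) = 9.81/1.500 = 6.540 m/s².
T = 0.5000·M·a = (0.5000)(15.7)(6.540) = 51.34 N.

T ≈ 51.3 N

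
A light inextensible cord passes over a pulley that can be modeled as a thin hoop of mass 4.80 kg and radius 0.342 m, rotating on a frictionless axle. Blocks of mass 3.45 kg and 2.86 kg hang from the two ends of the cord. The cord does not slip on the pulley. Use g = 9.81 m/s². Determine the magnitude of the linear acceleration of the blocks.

I = MR² = (4.80)(0.342)² = 0.5614 kg·m².
Heavier block: m₁g − T₁ = m₁a. Lighter block: T₂ − m₂g = m₂a.
Pulley: (T₁ − T₂)R = Iα = I(a/R), so T₁ − T₂ = (I/R²)a = 1·M_p a = 4.800·a.
Adding the three: (m₁ − m₂)g = (m₁ + m₂ + 4.800)a, so a = (3.45 − 2.86)(9.81)/(3.45 + 2.86 + 4.800) = 0.5210 m/s².

a ≈ 0.521 m/s²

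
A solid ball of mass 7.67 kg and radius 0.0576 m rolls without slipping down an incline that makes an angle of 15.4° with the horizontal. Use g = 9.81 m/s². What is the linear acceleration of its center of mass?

Translation along the incline: Mg sinθ − f = Ma.
Rotation about the center: fR = Iα with I = (2/5)MR². No-slip gives a = αR, so f = (I/R²)a = (2/5)M a.
Substituting: Mg sinθ = (1 + 0.4000)Ma, so a = g sinθ/(1 + 0.4000) = (9.81) sin 15.4° / 1.400 = 1.861 m/s².

a ≈ 1.86 m/s²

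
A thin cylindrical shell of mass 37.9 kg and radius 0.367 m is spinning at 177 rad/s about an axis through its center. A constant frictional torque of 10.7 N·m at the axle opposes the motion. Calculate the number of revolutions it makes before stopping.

I = MR² = (37.9)(0.367)² = 5.105 kg·m².
The net torque has magnitude 10.7 N·m, opposing ω.
|α| = τ/I = 10.70/5.105 = 2.096 rad/s² (deceleration).
ω² = ω₀² − 2|α|θ with ω = 0 ⇒ θ = ω₀²/(2|α|) = 7473 rad = 1189 rev.

≈ 1190 revolutions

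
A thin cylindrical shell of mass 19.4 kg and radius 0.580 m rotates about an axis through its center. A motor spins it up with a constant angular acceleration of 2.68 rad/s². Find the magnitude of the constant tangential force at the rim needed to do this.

I = MR² = (19.4)(0.580)² = 6.526 kg·m².
The required torque is τ = Iα = (6.526)(2.680) = 17.49 N·m.
A tangential force at the rim gives τ = FR, so F = τ/R = 17.49/0.580 = 30.16 N.

F ≈ 30.2 N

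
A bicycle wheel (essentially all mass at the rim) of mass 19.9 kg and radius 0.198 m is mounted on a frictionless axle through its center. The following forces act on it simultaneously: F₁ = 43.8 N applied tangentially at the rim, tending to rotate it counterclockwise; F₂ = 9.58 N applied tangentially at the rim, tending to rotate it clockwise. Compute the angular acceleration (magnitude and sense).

α ≈ 8.68 rad/s², counterclockwise

I = MR² = (19.9)(0.198)² = 0.7802 kg·m².
Taking counterclockwise as positive: τ₁ = +(43.8)(0.198) = +8.672 N·m; τ₂ = −(9.58)(0.198) = −1.897 N·m.
Net torque τ = 6.776 N·m.
α = τ/I = 6.776/0.7802 = 8.685 rad/s².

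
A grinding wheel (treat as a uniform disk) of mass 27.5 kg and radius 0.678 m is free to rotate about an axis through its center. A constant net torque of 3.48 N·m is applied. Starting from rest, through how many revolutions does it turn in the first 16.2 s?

≈ 11.5 revolutions

I = ½MR² = (1/2)(27.5)(0.678)² = 6.321 kg·m².
α = τ/I = 3.48/6.321 = 0.5506 rad/s².
θ = ½αt² = ½(0.5506)(16.2)² = 72.25 rad.
Revolutions = θ/(2π) = 11.50.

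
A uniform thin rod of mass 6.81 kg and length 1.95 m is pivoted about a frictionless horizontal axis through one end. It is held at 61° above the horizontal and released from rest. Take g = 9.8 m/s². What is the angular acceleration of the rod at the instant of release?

About the pivot, I = (1/3)ML² = (1/3)(6.81)(1.95)² = 8.632 kg·m².
The weight acts at the center, a distance L/2 = 0.9750 m from the pivot; τ = Mg(L/2) cos 61° = 31.55 N·m.
α = τ/I = 31.55/8.632 = 3.655 rad/s².

α ≈ 3.65 rad/s²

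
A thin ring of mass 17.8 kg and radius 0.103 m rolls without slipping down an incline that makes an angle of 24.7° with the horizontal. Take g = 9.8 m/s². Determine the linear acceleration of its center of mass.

Translation along the incline: Mg sinθ − f = Ma.
Rotation about the center: fR = Iα with I = MR². No-slip gives a = αR, so f = (I/R²)a = M a.
Substituting: Mg sinθ = (1 + 1.000)Ma, so a = g sinθ/(1 + 1.000) = (9.8) sin 24.7° / 2.000 = 2.048 m/s².

a ≈ 2.05 m/s²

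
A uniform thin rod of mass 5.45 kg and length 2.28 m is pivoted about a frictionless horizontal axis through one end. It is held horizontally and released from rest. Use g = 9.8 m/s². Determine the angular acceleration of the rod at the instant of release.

α ≈ 6.45 rad/s²

About the pivot, I = (1/3)ML² = (1/3)(5.45)(2.28)² = 9.444 kg·m².
The weight acts at the center, a distance L/2 = 1.140 m from the pivot; τ = Mg(L/2) = 60.89 N·m.
α = τ/I = 60.89/9.444 = 6.447 rad/s².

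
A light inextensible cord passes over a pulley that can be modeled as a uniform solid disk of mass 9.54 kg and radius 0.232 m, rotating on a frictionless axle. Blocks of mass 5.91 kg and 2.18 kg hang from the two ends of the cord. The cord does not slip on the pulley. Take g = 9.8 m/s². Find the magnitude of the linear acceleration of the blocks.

a ≈ 2.84 m/s²

I = ½MR² = (1/2)(9.54)(0.232)² = 0.2567 kg·m².
Heavier block: m₁g − T₁ = m₁a. Lighter block: T₂ − m₂g = m₂a.
Pulley: (T₁ − T₂)R = Iα = I(a/R), so T₁ − T₂ = (I/R²)a = (1/2)M_p a = 4.770·a.
Adding the three: (m₁ − m₂)g = (m₁ + m₂ + 4.770)a, so a = (5.91 − 2.18)(9.8)/(5.91 + 2.18 + 4.770) = 2.842 m/s².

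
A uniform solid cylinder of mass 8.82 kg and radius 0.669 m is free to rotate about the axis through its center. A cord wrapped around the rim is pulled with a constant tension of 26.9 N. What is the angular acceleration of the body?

I = ½MR² = (1/2)(8.82)(0.669)² = 1.974 kg·m².
τ = F R = (26.9)(0.669) = 18.00 N·m.
Newton's second law for rotation, τ = Iα, gives α = τ/I = 18.00/1.974 = 9.118 rad/s².

α ≈ 9.12 rad/s²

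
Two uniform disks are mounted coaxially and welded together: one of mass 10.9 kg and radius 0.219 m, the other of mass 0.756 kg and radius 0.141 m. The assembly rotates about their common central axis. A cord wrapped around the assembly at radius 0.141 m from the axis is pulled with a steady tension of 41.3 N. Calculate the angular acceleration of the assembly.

I = ½M₁R₁² + ½M₂R₂² = ½(10.9)(0.219)² + ½(0.756)(0.141)² = 0.2689 kg·m².
τ = F r = (41.3)(0.141) = 5.823 N·m.
α = τ/I = 5.823/0.2689 = 21.66 rad/s².

α ≈ 21.7 rad/s²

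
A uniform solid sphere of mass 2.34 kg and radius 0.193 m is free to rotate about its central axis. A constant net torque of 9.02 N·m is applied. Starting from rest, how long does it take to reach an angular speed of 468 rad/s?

I = (2/5)MR² = (2/5)(2.34)(0.193)² = 0.03487 kg·m².
α = τ/I = 9.02/0.03487 = 258.7 rad/s².
ω = αt ⇒ t = ω/α = 468/258.7 = 1.809 s.

t ≈ 1.81 s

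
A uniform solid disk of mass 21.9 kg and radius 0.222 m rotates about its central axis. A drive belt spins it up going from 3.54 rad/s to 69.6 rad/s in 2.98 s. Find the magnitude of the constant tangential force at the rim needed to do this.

F ≈ 53.9 N

I = ½MR² = (1/2)(21.9)(0.222)² = 0.5397 kg·m².
α = Δω/Δt = (69.6 − 3.54)/2.98 = 22.17 rad/s².
The required torque is τ = Iα = (0.5397)(22.17) = 11.96 N·m.
A tangential force at the rim gives τ = FR, so F = τ/R = 11.96/0.222 = 53.89 N.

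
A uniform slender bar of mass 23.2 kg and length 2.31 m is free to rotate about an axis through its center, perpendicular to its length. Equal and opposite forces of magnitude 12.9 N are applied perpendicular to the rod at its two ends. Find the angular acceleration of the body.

α ≈ 2.89 rad/s²

I = (1/12)ML² = (1/12)(23.2)(2.31)² = 10.32 kg·m².
The couple gives τ = F·(L/2) + F·(L/2) = F L = (12.9)(2.31) = 29.80 N·m.
Newton's second law for rotation, τ = Iα, gives α = τ/I = 29.80/10.32 = 2.888 rad/s².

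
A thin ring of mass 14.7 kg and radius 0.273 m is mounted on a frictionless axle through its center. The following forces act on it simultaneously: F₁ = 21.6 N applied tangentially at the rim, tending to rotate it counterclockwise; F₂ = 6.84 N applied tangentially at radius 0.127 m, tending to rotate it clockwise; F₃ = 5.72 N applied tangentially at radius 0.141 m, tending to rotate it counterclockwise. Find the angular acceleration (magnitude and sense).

α ≈ 5.33 rad/s², counterclockwise

I = MR² = (14.7)(0.273)² = 1.096 kg·m².
Taking counterclockwise as positive: τ₁ = +(21.6)(0.273) = +5.897 N·m; τ₂ = −(6.84)(0.127) = −0.8687 N·m; τ₃ = +(5.72)(0.141) = +0.8065 N·m.
Net torque τ = 5.835 N·m.
α = τ/I = 5.835/1.096 = 5.326 rad/s².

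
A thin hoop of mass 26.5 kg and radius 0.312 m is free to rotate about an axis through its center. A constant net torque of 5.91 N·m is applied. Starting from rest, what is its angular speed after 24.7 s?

ω ≈ 56.6 rad/s

I = MR² = (26.5)(0.312)² = 2.580 kg·m².
α = τ/I = 5.91/2.580 = 2.291 rad/s².
ω = ω₀ + αt = 0 + (2.291)(24.7) = 56.59 rad/s.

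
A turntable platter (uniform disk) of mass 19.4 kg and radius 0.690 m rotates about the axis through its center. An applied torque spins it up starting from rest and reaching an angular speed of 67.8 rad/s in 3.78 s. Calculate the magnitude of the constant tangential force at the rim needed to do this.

F ≈ 120 N

I = ½MR² = (1/2)(19.4)(0.690)² = 4.618 kg·m².
α = Δω/Δt = (67.8 − 0)/3.78 = 17.94 rad/s².
The required torque is τ = Iα = (4.618)(17.94) = 82.83 N·m.
A tangential force at the rim gives τ = FR, so F = τ/R = 82.83/0.690 = 120.0 N.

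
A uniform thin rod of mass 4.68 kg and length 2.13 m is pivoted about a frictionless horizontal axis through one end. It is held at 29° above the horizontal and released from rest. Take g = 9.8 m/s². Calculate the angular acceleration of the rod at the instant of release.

About the pivot, I = (1/3)ML² = (1/3)(4.68)(2.13)² = 7.078 kg·m².
The weight acts at the center, a distance L/2 = 1.065 m from the pivot; τ = Mg(L/2) cos 29° = 42.72 N·m.
α = τ/I = 42.72/7.078 = 6.036 rad/s².

α ≈ 6.04 rad/s²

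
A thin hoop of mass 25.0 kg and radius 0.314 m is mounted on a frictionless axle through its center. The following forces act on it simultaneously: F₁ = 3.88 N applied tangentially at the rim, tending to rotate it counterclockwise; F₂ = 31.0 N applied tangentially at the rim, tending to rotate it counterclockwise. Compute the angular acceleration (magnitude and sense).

α ≈ 4.44 rad/s², counterclockwise

I = MR² = (25.0)(0.314)² = 2.465 kg·m².
Taking counterclockwise as positive: τ₁ = +(3.88)(0.314) = +1.218 N·m; τ₂ = +(31.0)(0.314) = +9.734 N·m.
Net torque τ = 10.95 N·m.
α = τ/I = 10.95/2.465 = 4.443 rad/s².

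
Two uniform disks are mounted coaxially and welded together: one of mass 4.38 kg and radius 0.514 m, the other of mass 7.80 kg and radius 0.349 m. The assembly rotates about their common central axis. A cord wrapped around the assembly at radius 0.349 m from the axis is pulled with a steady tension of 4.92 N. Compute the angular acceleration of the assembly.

α ≈ 1.63 rad/s²

I = ½M₁R₁² + ½M₂R₂² = ½(4.38)(0.514)² + ½(7.80)(0.349)² = 1.054 kg·m².
τ = F r = (4.92)(0.349) = 1.717 N·m.
α = τ/I = 1.717/1.054 = 1.630 rad/s².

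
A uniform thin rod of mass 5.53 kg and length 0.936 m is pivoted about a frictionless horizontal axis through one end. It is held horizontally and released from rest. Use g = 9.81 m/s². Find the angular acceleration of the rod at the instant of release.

About the pivot, I = (1/3)ML² = (1/3)(5.53)(0.936)² = 1.615 kg·m².
The weight acts at the center, a distance L/2 = 0.4680 m from the pivot; τ = Mg(L/2) = 25.39 N·m.
α = τ/I = 25.39/1.615 = 15.72 rad/s².

α ≈ 15.7 rad/s²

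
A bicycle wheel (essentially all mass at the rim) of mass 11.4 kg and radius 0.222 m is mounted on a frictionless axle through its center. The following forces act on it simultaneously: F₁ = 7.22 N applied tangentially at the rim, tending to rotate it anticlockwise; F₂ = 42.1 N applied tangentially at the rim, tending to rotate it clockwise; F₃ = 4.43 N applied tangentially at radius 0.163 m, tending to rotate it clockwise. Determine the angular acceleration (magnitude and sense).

I = MR² = (11.4)(0.222)² = 0.5618 kg·m².
Taking anticlockwise as positive: τ₁ = +(7.22)(0.222) = +1.603 N·m; τ₂ = −(42.1)(0.222) = −9.346 N·m; τ₃ = −(4.43)(0.163) = −0.7221 N·m.
Net torque τ = -8.465 N·m.
α = τ/I = -8.465/0.5618 = -15.07 rad/s².

α ≈ 15.1 rad/s², clockwise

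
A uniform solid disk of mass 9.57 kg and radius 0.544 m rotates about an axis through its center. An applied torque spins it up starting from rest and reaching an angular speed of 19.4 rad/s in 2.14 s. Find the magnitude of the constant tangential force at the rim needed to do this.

I = ½MR² = (1/2)(9.57)(0.544)² = 1.416 kg·m².
α = Δω/Δt = (19.4 − 0)/2.14 = 9.065 rad/s².
The required torque is τ = Iα = (1.416)(9.065) = 12.84 N·m.
A tangential force at the rim gives τ = FR, so F = τ/R = 12.84/0.544 = 23.60 N.

F ≈ 23.6 N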